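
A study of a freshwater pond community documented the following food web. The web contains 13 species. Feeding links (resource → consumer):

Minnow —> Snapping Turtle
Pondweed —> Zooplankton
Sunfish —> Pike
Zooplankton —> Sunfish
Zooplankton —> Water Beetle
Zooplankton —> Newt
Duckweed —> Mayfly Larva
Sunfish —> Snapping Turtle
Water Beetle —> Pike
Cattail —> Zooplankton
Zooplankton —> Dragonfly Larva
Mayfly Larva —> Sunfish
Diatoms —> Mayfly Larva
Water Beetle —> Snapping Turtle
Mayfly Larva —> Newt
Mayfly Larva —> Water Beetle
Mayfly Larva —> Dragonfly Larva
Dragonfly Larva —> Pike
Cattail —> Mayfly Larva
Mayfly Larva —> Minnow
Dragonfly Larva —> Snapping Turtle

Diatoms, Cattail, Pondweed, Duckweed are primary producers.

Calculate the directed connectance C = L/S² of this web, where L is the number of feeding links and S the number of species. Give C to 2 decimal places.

The web has S = 13 species and L = 21 feeding links.
C = L / S² = 21 / 169 = 0.1243 ≈ 0.12.

C = 0.12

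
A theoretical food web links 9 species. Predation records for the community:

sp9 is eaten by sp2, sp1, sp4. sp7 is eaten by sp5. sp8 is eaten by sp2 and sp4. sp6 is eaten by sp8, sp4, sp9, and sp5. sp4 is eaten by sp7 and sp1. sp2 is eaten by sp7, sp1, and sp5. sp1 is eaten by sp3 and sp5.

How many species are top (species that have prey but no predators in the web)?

Top species (has prey, but nothing eats it): sp3, sp5.
Count: 2.

2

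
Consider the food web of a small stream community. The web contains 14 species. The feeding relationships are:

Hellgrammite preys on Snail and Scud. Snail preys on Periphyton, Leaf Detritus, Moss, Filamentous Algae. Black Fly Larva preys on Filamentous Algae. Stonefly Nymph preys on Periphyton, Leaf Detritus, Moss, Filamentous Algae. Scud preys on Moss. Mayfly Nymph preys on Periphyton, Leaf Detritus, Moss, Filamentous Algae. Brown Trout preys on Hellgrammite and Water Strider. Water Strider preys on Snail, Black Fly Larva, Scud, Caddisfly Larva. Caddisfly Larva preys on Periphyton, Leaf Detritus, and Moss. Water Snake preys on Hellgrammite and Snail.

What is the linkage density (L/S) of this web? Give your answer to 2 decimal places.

There are L = 27 links among S = 14 species.
L/S = 27/14 = 1.9286 ≈ 1.93.

L/S = 1.93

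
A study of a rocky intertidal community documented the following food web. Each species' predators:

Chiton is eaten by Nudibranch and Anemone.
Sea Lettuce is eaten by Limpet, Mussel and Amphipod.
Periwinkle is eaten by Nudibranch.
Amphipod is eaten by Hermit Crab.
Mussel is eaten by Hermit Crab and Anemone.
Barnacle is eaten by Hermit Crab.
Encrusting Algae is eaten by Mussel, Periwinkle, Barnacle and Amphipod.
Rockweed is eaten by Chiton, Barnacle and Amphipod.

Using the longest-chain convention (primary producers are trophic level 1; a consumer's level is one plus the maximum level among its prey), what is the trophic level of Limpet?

Sea Lettuce is a producer → level 1.
Limpet eats Sea Lettuce → level 2.

Trophic level 2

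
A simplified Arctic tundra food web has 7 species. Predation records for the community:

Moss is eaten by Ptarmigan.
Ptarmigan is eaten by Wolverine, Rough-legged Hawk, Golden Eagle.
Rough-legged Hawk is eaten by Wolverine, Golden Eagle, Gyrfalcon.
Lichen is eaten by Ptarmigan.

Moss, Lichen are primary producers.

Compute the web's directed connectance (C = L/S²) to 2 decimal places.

The web has S = 7 species and L = 8 feeding links.
C = L / S² = 8 / 49 = 0.1633 ≈ 0.16.

C = 0.16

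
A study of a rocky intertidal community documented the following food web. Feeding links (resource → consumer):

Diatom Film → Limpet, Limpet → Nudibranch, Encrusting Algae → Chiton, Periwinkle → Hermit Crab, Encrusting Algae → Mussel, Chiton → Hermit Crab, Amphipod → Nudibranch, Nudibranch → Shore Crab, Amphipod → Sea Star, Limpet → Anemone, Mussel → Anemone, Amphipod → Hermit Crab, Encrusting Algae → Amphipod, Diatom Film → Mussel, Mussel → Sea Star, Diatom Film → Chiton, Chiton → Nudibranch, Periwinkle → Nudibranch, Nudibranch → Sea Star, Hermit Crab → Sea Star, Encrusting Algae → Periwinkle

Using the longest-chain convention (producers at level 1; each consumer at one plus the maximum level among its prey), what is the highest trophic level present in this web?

4

Producers (level 1): Diatom Film, Encrusting Algae.
Diatom Film → Chiton → Nudibranch → Sea Star gives Sea Star level 4.
No species has a prey at level 4, so no species reaches level 5.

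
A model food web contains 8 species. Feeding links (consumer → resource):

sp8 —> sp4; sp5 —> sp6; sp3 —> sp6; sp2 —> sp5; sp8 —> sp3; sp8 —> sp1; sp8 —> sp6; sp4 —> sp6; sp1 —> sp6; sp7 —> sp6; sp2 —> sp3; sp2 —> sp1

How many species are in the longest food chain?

3 species

One longest chain: sp6 → sp1 → sp2.
It has 3 species and 2 links.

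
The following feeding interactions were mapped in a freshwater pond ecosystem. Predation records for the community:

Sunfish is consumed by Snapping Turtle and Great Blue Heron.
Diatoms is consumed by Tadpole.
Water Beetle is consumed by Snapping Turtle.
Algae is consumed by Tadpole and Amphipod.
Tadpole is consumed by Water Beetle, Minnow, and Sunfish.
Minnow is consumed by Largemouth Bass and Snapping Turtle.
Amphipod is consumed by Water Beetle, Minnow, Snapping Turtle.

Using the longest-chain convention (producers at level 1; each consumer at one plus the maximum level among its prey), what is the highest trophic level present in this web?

Producers (level 1): Diatoms, Algae.
Diatoms → Tadpole → Minnow → Largemouth Bass gives Largemouth Bass level 4.
No species has a prey at level 4, so no species reaches level 5.

4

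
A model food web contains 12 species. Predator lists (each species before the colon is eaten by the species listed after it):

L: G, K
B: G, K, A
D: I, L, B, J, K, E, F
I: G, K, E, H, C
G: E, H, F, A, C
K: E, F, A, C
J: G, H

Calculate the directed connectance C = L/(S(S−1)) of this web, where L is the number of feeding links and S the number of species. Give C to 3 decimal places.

The web has S = 12 species and L = 28 feeding links.
C = L / (S(S−1)) = 28 / 132 = 0.2121 ≈ 0.212.

C = 0.212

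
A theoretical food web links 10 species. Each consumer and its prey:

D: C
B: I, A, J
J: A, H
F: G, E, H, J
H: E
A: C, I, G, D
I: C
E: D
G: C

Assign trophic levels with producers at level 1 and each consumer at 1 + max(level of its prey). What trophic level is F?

Trophic level 6

C is a producer → level 1.
D eats C → level 2.
E eats D → level 3.
H eats E → level 4.
J eats H (level 4); other prey at levels: A 3 → level 5.
F eats J (level 5); other prey at levels: G 2, E 3, H 4 → level 6.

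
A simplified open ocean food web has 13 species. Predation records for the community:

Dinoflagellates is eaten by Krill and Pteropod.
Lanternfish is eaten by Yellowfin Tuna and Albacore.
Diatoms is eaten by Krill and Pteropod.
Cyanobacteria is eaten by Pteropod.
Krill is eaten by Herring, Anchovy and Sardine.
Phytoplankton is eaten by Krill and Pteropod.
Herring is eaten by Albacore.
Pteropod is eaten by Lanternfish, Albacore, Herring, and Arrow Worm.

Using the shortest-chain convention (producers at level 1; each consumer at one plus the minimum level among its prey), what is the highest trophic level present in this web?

Producers (level 1): Phytoplankton, Cyanobacteria, Dinoflagellates, Diatoms.
Following each consumer down to its lowest-level prey: Phytoplankton → Pteropod → Lanternfish → Yellowfin Tuna (levels 1 through 4).
All prey of Yellowfin Tuna (Lanternfish 3) are at level 3 or above, so Yellowfin Tuna is at level 1 + 3 = 4.
Every consumer has at least one prey at level 3 or below, so none exceeds level 4.

4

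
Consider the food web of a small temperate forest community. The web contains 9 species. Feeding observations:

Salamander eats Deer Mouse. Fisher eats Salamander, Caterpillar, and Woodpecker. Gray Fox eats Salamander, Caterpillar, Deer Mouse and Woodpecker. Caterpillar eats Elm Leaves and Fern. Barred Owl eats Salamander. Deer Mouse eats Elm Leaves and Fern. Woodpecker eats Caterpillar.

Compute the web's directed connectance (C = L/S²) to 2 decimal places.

C = 0.17

The web has S = 9 species and L = 14 feeding links.
C = L / S² = 14 / 81 = 0.1728 ≈ 0.17.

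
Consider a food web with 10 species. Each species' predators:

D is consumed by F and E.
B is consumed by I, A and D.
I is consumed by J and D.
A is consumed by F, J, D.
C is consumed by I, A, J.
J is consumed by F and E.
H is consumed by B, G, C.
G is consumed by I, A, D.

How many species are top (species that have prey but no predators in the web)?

2

Top species (has prey, but nothing eats it): E, F.
Count: 2.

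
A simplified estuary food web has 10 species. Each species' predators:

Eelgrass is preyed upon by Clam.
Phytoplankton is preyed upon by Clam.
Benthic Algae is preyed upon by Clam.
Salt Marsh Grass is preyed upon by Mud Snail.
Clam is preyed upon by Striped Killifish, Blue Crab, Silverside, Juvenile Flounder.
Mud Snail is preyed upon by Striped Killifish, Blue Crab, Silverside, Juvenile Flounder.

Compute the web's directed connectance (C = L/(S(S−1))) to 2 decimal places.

C = 0.13

The web has S = 10 species and L = 12 feeding links.
C = L / (S(S−1)) = 12 / 90 = 0.1333 ≈ 0.13.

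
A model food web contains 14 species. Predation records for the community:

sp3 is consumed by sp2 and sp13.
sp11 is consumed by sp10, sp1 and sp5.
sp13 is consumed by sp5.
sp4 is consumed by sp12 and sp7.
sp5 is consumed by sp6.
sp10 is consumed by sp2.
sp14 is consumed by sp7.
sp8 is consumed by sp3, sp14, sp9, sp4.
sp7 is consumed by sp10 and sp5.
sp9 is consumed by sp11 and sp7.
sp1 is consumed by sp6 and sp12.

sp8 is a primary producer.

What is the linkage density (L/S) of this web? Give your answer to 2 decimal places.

L/S = 1.50

There are L = 21 links among S = 14 species.
L/S = 21/14 = 1.5000 ≈ 1.50.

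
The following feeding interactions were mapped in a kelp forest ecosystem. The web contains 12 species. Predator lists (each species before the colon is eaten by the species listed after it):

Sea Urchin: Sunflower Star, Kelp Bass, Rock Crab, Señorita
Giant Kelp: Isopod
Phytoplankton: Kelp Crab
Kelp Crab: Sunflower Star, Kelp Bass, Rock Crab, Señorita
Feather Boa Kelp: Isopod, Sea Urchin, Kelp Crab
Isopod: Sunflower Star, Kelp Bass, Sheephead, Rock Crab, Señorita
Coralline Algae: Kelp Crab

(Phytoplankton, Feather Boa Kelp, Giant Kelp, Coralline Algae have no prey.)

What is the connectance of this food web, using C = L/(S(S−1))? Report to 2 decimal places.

C = 0.14

The web has S = 12 species and L = 19 feeding links.
C = L / (S(S−1)) = 19 / 132 = 0.1439 ≈ 0.14.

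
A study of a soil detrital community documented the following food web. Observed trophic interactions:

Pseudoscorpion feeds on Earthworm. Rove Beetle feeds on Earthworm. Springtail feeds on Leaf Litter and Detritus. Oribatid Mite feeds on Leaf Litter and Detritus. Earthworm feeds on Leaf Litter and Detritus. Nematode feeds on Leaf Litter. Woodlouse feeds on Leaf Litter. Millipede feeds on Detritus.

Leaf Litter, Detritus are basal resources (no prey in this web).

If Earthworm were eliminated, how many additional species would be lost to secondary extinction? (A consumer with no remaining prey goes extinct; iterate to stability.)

Remove Earthworm.
Round 1: Pseudoscorpion (all prey gone), Rove Beetle (all prey gone) → extinct.
No further losses. Total secondary extinctions: 2.

2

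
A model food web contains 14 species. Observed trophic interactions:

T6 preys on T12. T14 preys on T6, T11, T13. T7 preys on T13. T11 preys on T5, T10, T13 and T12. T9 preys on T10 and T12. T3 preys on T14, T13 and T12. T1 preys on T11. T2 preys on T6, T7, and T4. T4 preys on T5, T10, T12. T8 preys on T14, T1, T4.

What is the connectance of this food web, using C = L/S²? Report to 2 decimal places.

The web has S = 14 species and L = 24 feeding links.
C = L / S² = 24 / 196 = 0.1224 ≈ 0.12.

C = 0.12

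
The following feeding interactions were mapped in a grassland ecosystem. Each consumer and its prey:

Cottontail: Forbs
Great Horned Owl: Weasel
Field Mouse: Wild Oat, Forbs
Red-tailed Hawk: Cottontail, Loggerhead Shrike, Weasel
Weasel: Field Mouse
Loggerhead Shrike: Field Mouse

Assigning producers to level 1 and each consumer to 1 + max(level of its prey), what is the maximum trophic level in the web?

4

Producers (level 1): Wild Oat, Forbs.
Wild Oat → Field Mouse → Weasel → Great Horned Owl gives Great Horned Owl level 4.
No species has a prey at level 4, so no species reaches level 5.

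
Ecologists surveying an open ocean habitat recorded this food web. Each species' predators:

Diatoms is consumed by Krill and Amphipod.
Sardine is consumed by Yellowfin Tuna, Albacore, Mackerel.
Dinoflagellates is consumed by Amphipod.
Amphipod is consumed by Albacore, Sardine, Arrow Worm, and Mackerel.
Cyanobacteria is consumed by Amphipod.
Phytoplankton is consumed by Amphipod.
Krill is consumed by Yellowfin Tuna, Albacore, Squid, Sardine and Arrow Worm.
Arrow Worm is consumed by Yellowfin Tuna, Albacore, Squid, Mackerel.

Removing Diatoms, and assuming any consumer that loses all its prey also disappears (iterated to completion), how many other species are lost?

1

Remove Diatoms.
Round 1: Krill (all prey gone) → extinct.
No further losses. Total secondary extinctions: 1.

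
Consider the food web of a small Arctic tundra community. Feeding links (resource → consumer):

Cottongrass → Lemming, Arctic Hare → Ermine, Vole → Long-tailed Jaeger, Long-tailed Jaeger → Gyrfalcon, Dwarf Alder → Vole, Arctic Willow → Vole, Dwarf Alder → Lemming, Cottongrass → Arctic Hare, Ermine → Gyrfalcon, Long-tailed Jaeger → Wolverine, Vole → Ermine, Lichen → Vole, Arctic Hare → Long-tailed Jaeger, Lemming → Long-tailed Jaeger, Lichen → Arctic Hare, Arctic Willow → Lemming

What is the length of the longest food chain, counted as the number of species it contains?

4 species

One longest chain: Arctic Willow → Vole → Long-tailed Jaeger → Wolverine.
It has 4 species and 3 links.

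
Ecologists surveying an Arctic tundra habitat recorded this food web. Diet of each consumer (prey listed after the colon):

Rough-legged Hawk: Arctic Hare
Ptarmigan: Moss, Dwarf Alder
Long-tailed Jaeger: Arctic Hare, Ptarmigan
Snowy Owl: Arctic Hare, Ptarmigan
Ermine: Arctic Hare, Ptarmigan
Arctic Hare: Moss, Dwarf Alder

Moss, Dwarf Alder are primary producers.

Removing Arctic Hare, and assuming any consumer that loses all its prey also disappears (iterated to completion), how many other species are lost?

Remove Arctic Hare.
Round 1: Rough-legged Hawk (all prey gone) → extinct.
No further losses. Total secondary extinctions: 1.

1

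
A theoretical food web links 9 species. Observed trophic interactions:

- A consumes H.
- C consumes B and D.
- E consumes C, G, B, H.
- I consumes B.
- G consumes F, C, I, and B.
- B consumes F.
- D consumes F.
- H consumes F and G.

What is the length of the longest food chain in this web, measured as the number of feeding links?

5 links

One longest chain: F → B → I → G → H → E.
It has 6 species and 5 links.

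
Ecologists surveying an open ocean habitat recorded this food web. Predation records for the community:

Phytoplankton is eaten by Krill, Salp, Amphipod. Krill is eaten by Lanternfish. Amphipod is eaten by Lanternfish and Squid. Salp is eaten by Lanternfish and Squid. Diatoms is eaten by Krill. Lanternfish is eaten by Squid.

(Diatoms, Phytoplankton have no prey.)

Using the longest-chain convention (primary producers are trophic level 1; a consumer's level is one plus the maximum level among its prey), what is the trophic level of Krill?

Diatoms is a producer → level 1.
Krill eats Diatoms (level 1); other prey at levels: Phytoplankton 1 → level 2.

Trophic level 2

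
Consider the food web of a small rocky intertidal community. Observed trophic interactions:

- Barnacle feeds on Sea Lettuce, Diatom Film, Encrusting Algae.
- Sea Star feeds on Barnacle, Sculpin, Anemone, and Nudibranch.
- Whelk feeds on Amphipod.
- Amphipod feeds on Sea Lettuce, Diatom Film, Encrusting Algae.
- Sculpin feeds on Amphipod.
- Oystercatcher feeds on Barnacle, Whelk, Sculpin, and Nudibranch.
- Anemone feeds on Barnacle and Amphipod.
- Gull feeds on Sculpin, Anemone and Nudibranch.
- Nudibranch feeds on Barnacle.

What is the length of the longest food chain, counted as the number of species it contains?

One longest chain: Sea Lettuce → Amphipod → Sculpin → Sea Star.
It has 4 species and 3 links.

4 species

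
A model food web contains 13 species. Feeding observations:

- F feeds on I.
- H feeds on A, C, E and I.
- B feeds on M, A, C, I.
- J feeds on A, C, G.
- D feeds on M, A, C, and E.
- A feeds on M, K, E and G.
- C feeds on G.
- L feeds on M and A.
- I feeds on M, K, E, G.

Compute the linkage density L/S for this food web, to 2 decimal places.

There are L = 27 links among S = 13 species.
L/S = 27/13 = 2.0769 ≈ 2.08.

L/S = 2.08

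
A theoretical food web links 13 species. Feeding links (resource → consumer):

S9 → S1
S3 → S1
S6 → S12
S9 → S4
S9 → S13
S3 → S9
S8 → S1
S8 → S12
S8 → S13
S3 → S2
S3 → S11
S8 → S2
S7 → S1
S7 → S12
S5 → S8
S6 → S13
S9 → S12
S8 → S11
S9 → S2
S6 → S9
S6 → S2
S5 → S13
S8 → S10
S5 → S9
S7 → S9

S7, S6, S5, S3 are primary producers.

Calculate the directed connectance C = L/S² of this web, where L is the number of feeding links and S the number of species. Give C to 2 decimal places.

C = 0.15

The web has S = 13 species and L = 25 feeding links.
C = L / S² = 25 / 169 = 0.1479 ≈ 0.15.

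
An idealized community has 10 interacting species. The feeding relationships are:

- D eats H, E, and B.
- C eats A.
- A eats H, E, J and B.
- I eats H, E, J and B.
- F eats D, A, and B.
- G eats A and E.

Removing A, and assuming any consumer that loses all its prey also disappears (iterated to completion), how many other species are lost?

1

Remove A.
Round 1: C (all prey gone) → extinct.
No further losses. Total secondary extinctions: 1.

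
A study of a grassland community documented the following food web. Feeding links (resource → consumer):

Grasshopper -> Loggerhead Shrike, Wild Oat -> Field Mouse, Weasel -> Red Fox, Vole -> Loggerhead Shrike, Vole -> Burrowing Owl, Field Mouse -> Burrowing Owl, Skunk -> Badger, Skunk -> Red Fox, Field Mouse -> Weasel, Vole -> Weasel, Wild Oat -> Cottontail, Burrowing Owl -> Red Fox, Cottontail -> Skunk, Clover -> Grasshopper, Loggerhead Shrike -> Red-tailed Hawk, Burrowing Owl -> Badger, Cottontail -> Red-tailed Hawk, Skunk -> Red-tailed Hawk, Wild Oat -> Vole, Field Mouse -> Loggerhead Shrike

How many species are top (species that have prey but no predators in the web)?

3

Top species (has prey, but nothing eats it): Red-tailed Hawk, Badger, Red Fox.
Count: 3.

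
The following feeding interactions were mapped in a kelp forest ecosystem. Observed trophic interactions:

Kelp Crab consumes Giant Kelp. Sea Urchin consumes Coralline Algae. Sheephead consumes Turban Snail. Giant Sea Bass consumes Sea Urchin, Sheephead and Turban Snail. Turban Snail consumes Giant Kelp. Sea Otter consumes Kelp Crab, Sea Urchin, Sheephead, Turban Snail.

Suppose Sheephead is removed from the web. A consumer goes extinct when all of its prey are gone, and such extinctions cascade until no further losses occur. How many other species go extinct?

Remove Sheephead.
Every predator of it retains at least one other prey: Giant Sea Bass still has Sea Urchin, Turban Snail; Sea Otter still has Kelp Crab, Sea Urchin, Turban Snail.
No consumer loses all prey, so no secondary extinctions occur.

0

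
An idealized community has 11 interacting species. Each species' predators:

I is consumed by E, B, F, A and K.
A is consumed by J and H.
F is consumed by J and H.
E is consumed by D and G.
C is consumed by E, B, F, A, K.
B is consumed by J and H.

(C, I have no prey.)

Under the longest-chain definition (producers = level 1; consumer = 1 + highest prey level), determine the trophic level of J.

C is a producer → level 1.
B eats C (level 1); other prey at levels: I 1 → level 2.
J eats B (level 2); other prey at levels: F 2, A 2 → level 3.

Trophic level 3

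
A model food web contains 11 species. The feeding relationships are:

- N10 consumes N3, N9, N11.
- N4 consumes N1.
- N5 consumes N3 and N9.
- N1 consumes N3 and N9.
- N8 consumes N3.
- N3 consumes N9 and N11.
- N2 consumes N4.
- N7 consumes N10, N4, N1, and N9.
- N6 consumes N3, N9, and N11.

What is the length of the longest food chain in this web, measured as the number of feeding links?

One longest chain: N11 → N3 → N1 → N4 → N2.
It has 5 species and 4 links.

4 links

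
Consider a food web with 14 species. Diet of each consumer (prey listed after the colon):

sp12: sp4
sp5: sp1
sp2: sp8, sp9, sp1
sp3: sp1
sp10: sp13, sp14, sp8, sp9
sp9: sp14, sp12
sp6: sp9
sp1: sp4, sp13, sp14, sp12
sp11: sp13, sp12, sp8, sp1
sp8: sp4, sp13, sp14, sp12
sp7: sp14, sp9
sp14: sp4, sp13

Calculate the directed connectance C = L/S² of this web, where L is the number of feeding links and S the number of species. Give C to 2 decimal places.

The web has S = 14 species and L = 29 feeding links.
C = L / S² = 29 / 196 = 0.1480 ≈ 0.15.

C = 0.15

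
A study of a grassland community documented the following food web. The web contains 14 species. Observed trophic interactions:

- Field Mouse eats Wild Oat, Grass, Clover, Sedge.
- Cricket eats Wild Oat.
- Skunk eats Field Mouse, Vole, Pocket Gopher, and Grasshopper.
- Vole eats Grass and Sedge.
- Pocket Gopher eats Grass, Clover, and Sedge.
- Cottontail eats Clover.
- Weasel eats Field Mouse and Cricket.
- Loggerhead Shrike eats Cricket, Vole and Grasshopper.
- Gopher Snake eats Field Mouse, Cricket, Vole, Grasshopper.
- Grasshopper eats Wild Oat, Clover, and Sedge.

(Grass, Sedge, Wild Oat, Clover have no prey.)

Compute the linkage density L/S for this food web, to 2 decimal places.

There are L = 27 links among S = 14 species.
L/S = 27/14 = 1.9286 ≈ 1.93.

L/S = 1.93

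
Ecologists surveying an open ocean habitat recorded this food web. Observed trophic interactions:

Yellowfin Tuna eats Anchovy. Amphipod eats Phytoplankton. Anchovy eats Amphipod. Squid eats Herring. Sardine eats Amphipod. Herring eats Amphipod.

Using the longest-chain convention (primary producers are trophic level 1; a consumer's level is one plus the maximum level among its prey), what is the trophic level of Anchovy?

Phytoplankton is a producer → level 1.
Amphipod eats Phytoplankton → level 2.
Anchovy eats Amphipod → level 3.

Trophic level 3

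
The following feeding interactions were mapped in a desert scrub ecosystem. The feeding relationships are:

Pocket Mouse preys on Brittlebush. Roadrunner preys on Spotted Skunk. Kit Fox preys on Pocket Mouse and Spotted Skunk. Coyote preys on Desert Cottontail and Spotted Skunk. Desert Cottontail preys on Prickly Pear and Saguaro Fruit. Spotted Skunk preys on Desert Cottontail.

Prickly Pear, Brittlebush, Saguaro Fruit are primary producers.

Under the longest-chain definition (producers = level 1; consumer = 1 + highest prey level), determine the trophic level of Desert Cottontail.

Trophic level 2

Prickly Pear is a producer → level 1.
Desert Cottontail eats Prickly Pear (level 1); other prey at levels: Saguaro Fruit 1 → level 2.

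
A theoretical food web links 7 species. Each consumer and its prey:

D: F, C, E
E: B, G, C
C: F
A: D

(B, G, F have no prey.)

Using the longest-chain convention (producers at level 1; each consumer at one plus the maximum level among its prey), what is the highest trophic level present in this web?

5

Producers (level 1): B, G, F.
F → C → E → D → A gives A level 5.
No species has a prey at level 5, so no species reaches level 6.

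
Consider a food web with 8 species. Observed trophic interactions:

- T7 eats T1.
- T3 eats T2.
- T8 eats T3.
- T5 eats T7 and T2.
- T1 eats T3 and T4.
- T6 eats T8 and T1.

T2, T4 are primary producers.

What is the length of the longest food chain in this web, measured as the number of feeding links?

One longest chain: T2 → T3 → T1 → T7 → T5.
It has 5 species and 4 links.

4 links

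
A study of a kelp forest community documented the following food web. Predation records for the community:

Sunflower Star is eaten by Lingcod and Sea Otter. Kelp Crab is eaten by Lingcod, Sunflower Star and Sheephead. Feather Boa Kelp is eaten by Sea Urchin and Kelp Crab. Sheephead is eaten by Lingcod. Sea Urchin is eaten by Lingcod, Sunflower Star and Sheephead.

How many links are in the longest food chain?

3 links

One longest chain: Feather Boa Kelp → Sea Urchin → Sunflower Star → Lingcod.
It has 4 species and 3 links.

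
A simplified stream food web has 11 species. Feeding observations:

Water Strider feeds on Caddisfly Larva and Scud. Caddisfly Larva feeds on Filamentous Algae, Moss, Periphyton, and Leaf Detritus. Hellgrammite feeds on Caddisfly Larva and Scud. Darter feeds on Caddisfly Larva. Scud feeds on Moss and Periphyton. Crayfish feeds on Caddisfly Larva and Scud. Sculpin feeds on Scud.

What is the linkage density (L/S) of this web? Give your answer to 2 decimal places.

There are L = 14 links among S = 11 species.
L/S = 14/11 = 1.2727 ≈ 1.27.

L/S = 1.27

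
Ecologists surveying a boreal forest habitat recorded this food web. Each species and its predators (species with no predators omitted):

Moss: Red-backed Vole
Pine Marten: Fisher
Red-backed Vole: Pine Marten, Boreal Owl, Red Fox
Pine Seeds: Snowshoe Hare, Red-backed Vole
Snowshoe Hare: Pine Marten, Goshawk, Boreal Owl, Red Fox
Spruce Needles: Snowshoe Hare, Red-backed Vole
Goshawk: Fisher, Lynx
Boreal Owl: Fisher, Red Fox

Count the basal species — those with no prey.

3

Basal species (no prey listed): Spruce Needles, Pine Seeds, Moss.
Count: 3.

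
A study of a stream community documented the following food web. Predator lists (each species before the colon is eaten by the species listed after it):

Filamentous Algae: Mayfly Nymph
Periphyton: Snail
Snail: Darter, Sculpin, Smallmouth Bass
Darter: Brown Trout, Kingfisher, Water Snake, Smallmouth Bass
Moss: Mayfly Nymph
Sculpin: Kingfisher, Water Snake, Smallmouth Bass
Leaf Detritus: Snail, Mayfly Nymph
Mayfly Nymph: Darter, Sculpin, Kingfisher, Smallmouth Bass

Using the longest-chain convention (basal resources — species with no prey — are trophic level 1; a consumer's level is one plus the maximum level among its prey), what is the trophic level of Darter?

Trophic level 3

Leaf Detritus has no prey (basal) → level 1.
Snail eats Leaf Detritus (level 1); other prey at levels: Periphyton 1 → level 2.
Darter eats Snail (level 2); other prey at levels: Mayfly Nymph 2 → level 3.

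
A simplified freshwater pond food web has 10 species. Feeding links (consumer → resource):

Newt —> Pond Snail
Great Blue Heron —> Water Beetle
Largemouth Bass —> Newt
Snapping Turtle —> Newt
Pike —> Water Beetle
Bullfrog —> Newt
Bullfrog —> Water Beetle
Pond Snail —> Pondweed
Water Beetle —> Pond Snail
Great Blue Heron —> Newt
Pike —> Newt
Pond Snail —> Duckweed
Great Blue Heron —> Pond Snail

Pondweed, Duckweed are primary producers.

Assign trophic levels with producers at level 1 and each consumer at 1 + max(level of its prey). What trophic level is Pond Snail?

Pondweed is a producer → level 1.
Pond Snail eats Pondweed (level 1); other prey at levels: Duckweed 1 → level 2.

Trophic level 2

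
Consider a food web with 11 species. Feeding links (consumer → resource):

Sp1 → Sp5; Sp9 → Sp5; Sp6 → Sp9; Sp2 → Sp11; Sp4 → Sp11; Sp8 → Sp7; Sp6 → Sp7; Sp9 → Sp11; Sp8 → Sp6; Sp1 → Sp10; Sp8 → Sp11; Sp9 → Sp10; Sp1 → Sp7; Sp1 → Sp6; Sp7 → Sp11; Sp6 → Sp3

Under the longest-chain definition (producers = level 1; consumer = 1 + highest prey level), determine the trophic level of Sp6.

Sp11 is a producer → level 1.
Sp7 eats Sp11 → level 2.
Sp6 eats Sp7 (level 2); other prey at levels: Sp3 1, Sp9 2 → level 3.

Trophic level 3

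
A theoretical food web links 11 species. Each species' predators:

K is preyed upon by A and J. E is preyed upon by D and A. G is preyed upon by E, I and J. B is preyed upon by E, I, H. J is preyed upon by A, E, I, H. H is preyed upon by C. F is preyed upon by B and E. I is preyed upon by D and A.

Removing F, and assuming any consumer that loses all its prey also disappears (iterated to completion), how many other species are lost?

Remove F.
Round 1: B (all prey gone) → extinct.
No further losses. Total secondary extinctions: 1.

1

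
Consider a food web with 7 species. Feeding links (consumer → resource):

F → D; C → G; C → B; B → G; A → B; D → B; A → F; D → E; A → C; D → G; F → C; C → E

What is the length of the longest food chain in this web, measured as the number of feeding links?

4 links

One longest chain: G → B → D → F → A.
It has 5 species and 4 links.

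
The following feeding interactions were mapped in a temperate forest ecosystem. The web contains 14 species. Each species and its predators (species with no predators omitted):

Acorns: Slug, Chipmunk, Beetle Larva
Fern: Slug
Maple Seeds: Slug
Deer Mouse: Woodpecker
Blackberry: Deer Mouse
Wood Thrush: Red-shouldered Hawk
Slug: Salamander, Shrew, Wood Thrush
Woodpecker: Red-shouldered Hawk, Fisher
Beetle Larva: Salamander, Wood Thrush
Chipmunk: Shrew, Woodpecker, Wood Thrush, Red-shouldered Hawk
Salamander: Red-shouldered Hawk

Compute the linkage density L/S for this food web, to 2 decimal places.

There are L = 20 links among S = 14 species.
L/S = 20/14 = 1.4286 ≈ 1.43.

L/S = 1.43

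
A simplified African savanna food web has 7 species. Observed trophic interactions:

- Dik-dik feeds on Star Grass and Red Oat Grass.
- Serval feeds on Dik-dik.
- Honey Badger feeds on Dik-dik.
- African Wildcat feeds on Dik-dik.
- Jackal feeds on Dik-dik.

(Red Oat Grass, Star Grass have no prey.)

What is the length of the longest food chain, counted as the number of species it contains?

3 species

One longest chain: Red Oat Grass → Dik-dik → Honey Badger.
It has 3 species and 2 links.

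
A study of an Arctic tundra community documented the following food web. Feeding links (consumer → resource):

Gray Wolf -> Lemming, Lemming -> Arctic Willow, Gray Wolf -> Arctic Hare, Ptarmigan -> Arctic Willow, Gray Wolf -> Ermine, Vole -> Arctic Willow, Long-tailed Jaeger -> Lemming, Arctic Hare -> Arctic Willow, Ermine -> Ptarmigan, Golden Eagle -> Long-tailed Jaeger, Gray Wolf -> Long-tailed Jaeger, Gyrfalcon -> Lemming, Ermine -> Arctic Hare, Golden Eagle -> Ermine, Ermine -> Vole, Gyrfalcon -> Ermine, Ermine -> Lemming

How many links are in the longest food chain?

One longest chain: Arctic Willow → Vole → Ermine → Gyrfalcon.
It has 4 species and 3 links.

3 links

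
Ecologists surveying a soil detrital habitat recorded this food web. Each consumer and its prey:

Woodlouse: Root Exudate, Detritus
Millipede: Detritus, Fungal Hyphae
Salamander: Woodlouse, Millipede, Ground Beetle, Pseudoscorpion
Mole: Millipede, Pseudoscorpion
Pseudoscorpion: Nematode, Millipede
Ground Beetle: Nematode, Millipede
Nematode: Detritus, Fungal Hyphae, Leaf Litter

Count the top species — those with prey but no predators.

2

Top species (has prey, but nothing eats it): Salamander, Mole.
Count: 2.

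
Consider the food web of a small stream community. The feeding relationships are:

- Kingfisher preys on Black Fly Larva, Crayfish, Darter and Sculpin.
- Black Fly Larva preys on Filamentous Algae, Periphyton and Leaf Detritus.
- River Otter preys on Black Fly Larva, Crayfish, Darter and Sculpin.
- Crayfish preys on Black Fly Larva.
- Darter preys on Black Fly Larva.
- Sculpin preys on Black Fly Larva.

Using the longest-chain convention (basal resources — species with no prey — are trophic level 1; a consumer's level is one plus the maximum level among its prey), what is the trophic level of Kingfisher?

Trophic level 4

Periphyton has no prey (basal) → level 1.
Black Fly Larva eats Periphyton (level 1); other prey at levels: Filamentous Algae 1, Leaf Detritus 1 → level 2.
Darter eats Black Fly Larva → level 3.
Kingfisher eats Darter (level 3); other prey at levels: Black Fly Larva 2, Crayfish 3, Sculpin 3 → level 4.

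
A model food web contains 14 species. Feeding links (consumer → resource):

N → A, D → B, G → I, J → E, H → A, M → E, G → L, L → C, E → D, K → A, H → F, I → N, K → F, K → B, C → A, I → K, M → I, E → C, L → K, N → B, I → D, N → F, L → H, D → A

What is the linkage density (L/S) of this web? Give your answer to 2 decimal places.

There are L = 24 links among S = 14 species.
L/S = 24/14 = 1.7143 ≈ 1.71.

L/S = 1.71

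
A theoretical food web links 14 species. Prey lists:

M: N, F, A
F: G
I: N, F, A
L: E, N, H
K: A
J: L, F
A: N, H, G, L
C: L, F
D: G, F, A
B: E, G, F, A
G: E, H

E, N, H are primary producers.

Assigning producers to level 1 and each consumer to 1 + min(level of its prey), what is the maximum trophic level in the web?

Producers (level 1): E, N, H.
Following each consumer down to its lowest-level prey: E → G → F (levels 1 through 3).
All prey of F (G 2) are at level 2 or above, so F is at level 1 + 2 = 3.
Every consumer has at least one prey at level 2 or below, so none exceeds level 3.

3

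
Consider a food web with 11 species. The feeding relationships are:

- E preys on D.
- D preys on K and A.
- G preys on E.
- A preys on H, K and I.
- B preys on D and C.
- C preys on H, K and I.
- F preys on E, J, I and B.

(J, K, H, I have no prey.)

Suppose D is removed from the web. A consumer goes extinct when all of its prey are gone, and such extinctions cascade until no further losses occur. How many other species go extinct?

2

Remove D.
Round 1: E (all prey gone) → extinct.
Round 2: G (all prey gone) → extinct.
No further losses. Total secondary extinctions: 2.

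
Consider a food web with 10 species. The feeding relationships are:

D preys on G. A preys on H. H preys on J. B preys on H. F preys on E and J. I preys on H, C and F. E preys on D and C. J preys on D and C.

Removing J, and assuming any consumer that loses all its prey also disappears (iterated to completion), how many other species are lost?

3

Remove J.
Round 1: H (all prey gone) → extinct.
Round 2: A (all prey gone), B (all prey gone) → extinct.
No further losses. Total secondary extinctions: 3.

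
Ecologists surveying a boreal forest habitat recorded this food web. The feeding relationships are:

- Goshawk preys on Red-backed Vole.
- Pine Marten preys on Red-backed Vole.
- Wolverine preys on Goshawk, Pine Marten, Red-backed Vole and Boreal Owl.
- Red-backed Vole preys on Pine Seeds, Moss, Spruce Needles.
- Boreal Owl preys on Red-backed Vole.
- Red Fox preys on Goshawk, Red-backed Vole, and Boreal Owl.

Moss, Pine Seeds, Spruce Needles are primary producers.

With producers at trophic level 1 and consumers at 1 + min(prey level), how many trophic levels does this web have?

Producers (level 1): Moss, Pine Seeds, Spruce Needles.
Following each consumer down to its lowest-level prey: Moss → Red-backed Vole → Goshawk (levels 1 through 3).
All prey of Goshawk (Red-backed Vole 2) are at level 2 or above, so Goshawk is at level 1 + 2 = 3.
Every consumer has at least one prey at level 2 or below, so none exceeds level 3.

3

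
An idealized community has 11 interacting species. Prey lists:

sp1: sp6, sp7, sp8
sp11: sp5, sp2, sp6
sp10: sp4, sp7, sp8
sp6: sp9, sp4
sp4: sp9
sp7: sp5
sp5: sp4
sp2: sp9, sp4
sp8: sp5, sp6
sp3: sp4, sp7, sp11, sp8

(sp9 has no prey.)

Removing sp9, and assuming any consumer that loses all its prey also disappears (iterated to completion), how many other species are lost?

10

Remove sp9.
Round 1: sp4 (all prey gone) → extinct.
Round 2: sp5 (all prey gone), sp2 (all prey gone), sp6 (all prey gone) → extinct.
Round 3: sp7 (all prey gone), sp11 (all prey gone), sp8 (all prey gone) → extinct.
Round 4: sp3 (all prey gone), sp1 (all prey gone), sp10 (all prey gone) → extinct.
No further losses. Total secondary extinctions: 10.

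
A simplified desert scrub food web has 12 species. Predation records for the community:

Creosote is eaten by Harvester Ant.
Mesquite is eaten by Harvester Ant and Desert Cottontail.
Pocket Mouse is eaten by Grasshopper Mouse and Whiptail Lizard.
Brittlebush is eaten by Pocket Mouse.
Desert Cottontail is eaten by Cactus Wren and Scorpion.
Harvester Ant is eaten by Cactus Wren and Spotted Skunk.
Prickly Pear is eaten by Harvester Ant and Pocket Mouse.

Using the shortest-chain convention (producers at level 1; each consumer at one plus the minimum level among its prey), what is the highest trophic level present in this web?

3

Producers (level 1): Prickly Pear, Brittlebush, Mesquite, Creosote.
Following each consumer down to its lowest-level prey: Prickly Pear → Harvester Ant → Spotted Skunk (levels 1 through 3).
All prey of Spotted Skunk (Harvester Ant 2) are at level 2 or above, so Spotted Skunk is at level 1 + 2 = 3.
Every consumer has at least one prey at level 2 or below, so none exceeds level 3.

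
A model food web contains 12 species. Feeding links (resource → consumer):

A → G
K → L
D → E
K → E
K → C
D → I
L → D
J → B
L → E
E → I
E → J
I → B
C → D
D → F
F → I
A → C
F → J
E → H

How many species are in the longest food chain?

6 species

One longest chain: K → L → D → F → J → B.
It has 6 species and 5 links.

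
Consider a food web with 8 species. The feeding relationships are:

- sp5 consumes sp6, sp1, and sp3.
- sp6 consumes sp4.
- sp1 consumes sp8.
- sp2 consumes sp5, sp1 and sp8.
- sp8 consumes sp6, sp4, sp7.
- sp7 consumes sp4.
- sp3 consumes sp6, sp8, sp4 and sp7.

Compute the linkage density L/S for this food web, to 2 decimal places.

There are L = 16 links among S = 8 species.
L/S = 16/8 = 2.0000 ≈ 2.00.

L/S = 2.00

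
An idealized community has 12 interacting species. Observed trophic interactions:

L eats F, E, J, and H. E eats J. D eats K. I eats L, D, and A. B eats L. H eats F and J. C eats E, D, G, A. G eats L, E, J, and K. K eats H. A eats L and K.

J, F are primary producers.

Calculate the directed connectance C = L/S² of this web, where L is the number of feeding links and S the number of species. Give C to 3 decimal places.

C = 0.160

The web has S = 12 species and L = 23 feeding links.
C = L / S² = 23 / 144 = 0.1597 ≈ 0.160.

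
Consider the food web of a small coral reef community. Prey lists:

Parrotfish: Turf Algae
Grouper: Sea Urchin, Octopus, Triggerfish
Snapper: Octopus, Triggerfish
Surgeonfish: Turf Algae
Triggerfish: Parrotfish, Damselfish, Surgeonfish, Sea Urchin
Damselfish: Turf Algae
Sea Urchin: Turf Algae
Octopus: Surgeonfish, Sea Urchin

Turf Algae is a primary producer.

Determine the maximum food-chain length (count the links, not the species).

3 links

One longest chain: Turf Algae → Surgeonfish → Octopus → Snapper.
It has 4 species and 3 links.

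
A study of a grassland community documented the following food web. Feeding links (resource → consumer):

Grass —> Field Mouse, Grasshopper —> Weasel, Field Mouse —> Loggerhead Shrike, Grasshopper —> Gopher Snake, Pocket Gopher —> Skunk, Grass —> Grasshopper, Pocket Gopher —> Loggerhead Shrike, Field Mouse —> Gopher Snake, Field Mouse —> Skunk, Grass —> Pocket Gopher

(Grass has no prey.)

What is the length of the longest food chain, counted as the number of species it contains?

3 species

One longest chain: Grass → Field Mouse → Loggerhead Shrike.
It has 3 species and 2 links.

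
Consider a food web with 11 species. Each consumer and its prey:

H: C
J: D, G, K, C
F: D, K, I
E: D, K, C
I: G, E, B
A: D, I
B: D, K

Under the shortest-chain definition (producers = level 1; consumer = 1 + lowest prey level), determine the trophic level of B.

Trophic level 2

D is a producer → level 1.
B eats D → level 2.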